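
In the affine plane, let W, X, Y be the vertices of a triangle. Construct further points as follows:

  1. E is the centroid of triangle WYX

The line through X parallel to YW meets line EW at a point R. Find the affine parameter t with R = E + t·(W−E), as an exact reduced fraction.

t = -2

Set W = (0, 0), X = (1, 0), Y = (0, 1); any affine frame gives the same invariant.
1. E is the centroid of triangle WYX ⇒ E = (1/3, 1/3)
through X parallel to YW: direction (0, -1); meets EW at R = (1, 1)
R = E + t·(W−E) with t = -2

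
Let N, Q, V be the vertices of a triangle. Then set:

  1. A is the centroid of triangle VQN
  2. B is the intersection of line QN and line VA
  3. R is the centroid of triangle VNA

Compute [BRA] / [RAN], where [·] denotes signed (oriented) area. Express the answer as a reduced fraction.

[BRA]:[RAN] = 1/2

Set N = (0, 0), Q = (1, 0), V = (0, 1); any affine frame gives the same invariant.
1. A is the centroid of triangle VQN ⇒ A = (1/3, 1/3)
2. B is the intersection of line QN and line VA ⇒ B = (1/2, 0)
3. R is the centroid of triangle VNA ⇒ R = (1/9, 4/9)
2·[BRA] = -1/18, 2·[RAN] = -1/9
[BRA]:[RAN] = -1/18:-1/9 = 1/2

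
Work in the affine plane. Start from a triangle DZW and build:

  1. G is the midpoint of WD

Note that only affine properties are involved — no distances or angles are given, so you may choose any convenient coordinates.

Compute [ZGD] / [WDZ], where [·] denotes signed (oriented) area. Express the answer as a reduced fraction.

Work in coordinates with D = (0, 0), Z = (1, 0), W = (0, 1).
1. G is the midpoint of WD ⇒ G = (0, 1/2)
2·[ZGD] = 1/2, 2·[WDZ] = 1
[ZGD]:[WDZ] = 1/2:1 = 1/2

[ZGD]:[WDZ] = 1/2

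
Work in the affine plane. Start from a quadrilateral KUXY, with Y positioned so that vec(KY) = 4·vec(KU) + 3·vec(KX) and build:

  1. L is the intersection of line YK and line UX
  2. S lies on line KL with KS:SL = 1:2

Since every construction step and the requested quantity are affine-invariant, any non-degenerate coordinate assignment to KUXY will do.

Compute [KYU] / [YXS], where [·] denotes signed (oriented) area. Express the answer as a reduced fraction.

Set K = (0, 0), U = (1, 0), X = (0, 1), Y = (4, 3); any affine frame gives the same invariant.
1. L is the intersection of line YK and line UX ⇒ L = (4/7, 3/7)
2. S lies on line KL with KS:SL = 1:2 ⇒ S = (4/21, 1/7)
2·[KYU] = -3, 2·[YXS] = 80/21
[KYU]:[YXS] = -3:80/21 = -63/80

[KYU]:[YXS] = -63/80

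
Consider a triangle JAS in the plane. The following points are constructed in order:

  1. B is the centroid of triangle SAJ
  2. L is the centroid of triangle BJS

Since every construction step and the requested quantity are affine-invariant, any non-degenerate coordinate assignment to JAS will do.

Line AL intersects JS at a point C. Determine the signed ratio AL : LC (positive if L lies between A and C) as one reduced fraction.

Assign J = (0, 0), A = (1, 0), S = (0, 1) — the answer is frame-independent, so this choice is without loss of generality.
1. B is the centroid of triangle SAJ ⇒ B = (1/3, 1/3)
2. L is the centroid of triangle BJS ⇒ L = (1/9, 4/9)
line AL meets JS at C = (0, 1/2)
L = A + t·(C−A) with t = 8/9, so AL:LC = 8/9:1/9

AL:LC = 8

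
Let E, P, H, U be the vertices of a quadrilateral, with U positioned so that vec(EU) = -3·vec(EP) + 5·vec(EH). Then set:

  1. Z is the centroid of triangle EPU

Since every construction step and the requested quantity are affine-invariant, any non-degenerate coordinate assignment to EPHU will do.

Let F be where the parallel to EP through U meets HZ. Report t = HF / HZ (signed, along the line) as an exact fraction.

t = 6

Choose coordinates E = (0, 0), P = (1, 0), H = (0, 1), U = (-3, 5).
1. Z is the centroid of triangle EPU ⇒ Z = (-2/3, 5/3)
through U parallel to EP: direction (1, 0); meets HZ at F = (-4, 5)
F = H + t·(Z−H) with t = 6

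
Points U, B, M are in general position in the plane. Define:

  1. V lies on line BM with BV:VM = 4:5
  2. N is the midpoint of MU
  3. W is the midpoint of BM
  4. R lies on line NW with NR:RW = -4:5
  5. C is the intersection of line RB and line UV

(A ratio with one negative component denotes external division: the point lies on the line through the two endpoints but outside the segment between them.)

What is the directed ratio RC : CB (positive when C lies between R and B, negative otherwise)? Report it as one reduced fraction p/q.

RC:CB = 21/8

Set U = (0, 0), B = (1, 0), M = (0, 1); any affine frame gives the same invariant.
1. V lies on line BM with BV:VM = 4:5 ⇒ V = (5/9, 4/9)
2. N is the midpoint of MU ⇒ N = (0, 1/2)
3. W is the midpoint of BM ⇒ W = (1/2, 1/2)
4. R lies on line NW with NR:RW = -4:5 ⇒ R = (-2, 1/2)
5. C is the intersection of line RB and line UV ⇒ C = (5/29, 4/29)
C = R + t·(B−R) with t = 21/29, so RC:CB = t:(1−t) = 21/29:8/29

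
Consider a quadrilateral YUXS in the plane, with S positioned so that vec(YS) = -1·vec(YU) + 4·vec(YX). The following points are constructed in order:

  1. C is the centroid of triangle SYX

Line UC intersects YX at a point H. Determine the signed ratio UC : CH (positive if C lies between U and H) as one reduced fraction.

Choose coordinates Y = (0, 0), U = (1, 0), X = (0, 1), S = (-1, 4).
1. C is the centroid of triangle SYX ⇒ C = (-1/3, 5/3)
line UC meets YX at H = (0, 5/4)
C = U + t·(H−U) with t = 4/3, so UC:CH = 4/3:-1/3

UC:CH = -4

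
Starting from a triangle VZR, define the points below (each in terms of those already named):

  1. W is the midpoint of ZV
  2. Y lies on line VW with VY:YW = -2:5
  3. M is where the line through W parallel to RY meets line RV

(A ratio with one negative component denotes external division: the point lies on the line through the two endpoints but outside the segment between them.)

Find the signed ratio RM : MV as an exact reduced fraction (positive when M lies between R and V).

RM:MV = -5/3

Choose coordinates V = (0, 0), Z = (1, 0), R = (0, 1).
1. W is the midpoint of ZV ⇒ W = (1/2, 0)
2. Y lies on line VW with VY:YW = -2:5 ⇒ Y = (-1/3, 0)
3. M is where the line through W parallel to RY meets line RV ⇒ M = (0, -3/2)
M = R + t·(V−R) with t = 5/2, so RM:MV = t:(1−t) = 5/2:-3/2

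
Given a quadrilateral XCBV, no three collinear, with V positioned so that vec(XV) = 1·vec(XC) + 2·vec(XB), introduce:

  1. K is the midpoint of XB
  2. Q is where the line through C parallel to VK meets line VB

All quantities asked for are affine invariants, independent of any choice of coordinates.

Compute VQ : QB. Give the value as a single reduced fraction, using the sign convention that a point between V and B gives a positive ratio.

VQ:QB = -4/5

Set X = (0, 0), C = (1, 0), B = (0, 1), V = (1, 2); any affine frame gives the same invariant.
1. K is the midpoint of XB ⇒ K = (0, 1/2)
2. Q is where the line through C parallel to VK meets line VB ⇒ Q = (5, 6)
Q = V + t·(B−V) with t = -4, so VQ:QB = t:(1−t) = -4:5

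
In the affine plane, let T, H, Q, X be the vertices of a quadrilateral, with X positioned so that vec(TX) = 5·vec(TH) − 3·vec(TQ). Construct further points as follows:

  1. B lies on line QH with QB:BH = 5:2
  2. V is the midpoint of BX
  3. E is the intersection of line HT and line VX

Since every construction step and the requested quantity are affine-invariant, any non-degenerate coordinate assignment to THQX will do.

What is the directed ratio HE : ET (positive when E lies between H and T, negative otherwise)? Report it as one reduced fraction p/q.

HE:ET = -2/25

Work in coordinates with T = (0, 0), H = (1, 0), Q = (0, 1), X = (5, -3).
1. B lies on line QH with QB:BH = 5:2 ⇒ B = (5/7, 2/7)
2. V is the midpoint of BX ⇒ V = (20/7, -19/14)
3. E is the intersection of line HT and line VX ⇒ E = (25/23, 0)
E = H + t·(T−H) with t = -2/23, so HE:ET = t:(1−t) = -2/23:25/23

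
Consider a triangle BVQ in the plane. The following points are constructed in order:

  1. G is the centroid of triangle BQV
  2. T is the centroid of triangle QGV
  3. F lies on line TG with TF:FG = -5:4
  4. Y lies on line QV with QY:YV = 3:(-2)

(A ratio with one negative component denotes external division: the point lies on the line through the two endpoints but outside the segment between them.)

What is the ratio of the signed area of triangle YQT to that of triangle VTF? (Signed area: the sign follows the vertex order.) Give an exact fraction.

Assign B = (0, 0), V = (1, 0), Q = (0, 1) — the answer is frame-independent, so this choice is without loss of generality.
1. G is the centroid of triangle BQV ⇒ G = (1/3, 1/3)
2. T is the centroid of triangle QGV ⇒ T = (4/9, 4/9)
3. F lies on line TG with TF:FG = -5:4 ⇒ F = (-1/9, -1/9)
4. Y lies on line QV with QY:YV = 3:(-2) ⇒ Y = (3, -2)
2·[YQT] = 1/3, 2·[VTF] = 5/9
[YQT]:[VTF] = 1/3:5/9 = 3/5

[YQT]:[VTF] = 3/5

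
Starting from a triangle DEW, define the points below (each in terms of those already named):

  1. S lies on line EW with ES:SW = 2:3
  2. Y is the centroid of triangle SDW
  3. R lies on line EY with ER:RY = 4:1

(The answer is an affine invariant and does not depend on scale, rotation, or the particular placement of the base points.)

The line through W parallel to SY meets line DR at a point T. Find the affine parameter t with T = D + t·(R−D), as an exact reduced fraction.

t = 30/13

Work in coordinates with D = (0, 0), E = (1, 0), W = (0, 1).
1. S lies on line EW with ES:SW = 2:3 ⇒ S = (3/5, 2/5)
2. Y is the centroid of triangle SDW ⇒ Y = (1/5, 7/15)
3. R lies on line EY with ER:RY = 4:1 ⇒ R = (9/25, 28/75)
through W parallel to SY: direction (-2/5, 1/15); meets DR at T = (54/65, 56/65)
T = D + t·(R−D) with t = 30/13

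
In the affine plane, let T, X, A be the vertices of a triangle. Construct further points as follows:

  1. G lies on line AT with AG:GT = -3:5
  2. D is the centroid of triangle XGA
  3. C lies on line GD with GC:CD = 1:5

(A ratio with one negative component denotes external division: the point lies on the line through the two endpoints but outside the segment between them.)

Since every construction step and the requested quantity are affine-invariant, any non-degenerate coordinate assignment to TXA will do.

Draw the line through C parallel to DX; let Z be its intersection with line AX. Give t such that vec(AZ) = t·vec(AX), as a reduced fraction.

t = 11/6

Assign T = (0, 0), X = (1, 0), A = (0, 1) — the answer is frame-independent, so this choice is without loss of generality.
1. G lies on line AT with AG:GT = -3:5 ⇒ G = (0, 5/2)
2. D is the centroid of triangle XGA ⇒ D = (1/3, 7/6)
3. C lies on line GD with GC:CD = 1:5 ⇒ C = (1/18, 41/18)
through C parallel to DX: direction (2/3, -7/6); meets AX at Z = (11/6, -5/6)
Z = A + t·(X−A) with t = 11/6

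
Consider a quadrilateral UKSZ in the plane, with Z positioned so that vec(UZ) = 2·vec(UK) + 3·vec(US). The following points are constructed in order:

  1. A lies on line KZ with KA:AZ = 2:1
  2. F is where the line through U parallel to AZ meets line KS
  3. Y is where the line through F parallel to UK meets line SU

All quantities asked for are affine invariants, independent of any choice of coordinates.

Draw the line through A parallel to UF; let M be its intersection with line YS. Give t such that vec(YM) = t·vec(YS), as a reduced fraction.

Set U = (0, 0), K = (1, 0), S = (0, 1), Z = (2, 3); any affine frame gives the same invariant.
1. A lies on line KZ with KA:AZ = 2:1 ⇒ A = (5/3, 2)
2. F is where the line through U parallel to AZ meets line KS ⇒ F = (1/4, 3/4)
3. Y is where the line through F parallel to UK meets line SU ⇒ Y = (0, 3/4)
through A parallel to UF: direction (1/4, 3/4); meets YS at M = (0, -3)
M = Y + t·(S−Y) with t = -15

t = -15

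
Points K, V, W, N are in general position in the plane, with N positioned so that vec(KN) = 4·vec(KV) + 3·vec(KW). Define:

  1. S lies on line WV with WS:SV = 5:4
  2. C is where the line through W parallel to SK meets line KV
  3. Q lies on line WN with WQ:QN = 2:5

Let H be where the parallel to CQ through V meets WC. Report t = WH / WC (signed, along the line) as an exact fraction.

t = 37/4

Set K = (0, 0), V = (1, 0), W = (0, 1), N = (4, 3); any affine frame gives the same invariant.
1. S lies on line WV with WS:SV = 5:4 ⇒ S = (5/9, 4/9)
2. C is where the line through W parallel to SK meets line KV ⇒ C = (-5/4, 0)
3. Q lies on line WN with WQ:QN = 2:5 ⇒ Q = (8/7, 11/7)
through V parallel to CQ: direction (67/28, 11/7); meets WC at H = (-185/16, -33/4)
H = W + t·(C−W) with t = 37/4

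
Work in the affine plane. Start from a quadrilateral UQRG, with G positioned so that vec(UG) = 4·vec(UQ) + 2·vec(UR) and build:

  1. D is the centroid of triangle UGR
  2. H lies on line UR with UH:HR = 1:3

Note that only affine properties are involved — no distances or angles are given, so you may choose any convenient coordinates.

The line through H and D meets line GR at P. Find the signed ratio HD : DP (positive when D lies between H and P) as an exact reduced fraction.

Assign U = (0, 0), Q = (1, 0), R = (0, 1), G = (4, 2) — the answer is frame-independent, so this choice is without loss of generality.
1. D is the centroid of triangle UGR ⇒ D = (4/3, 1)
2. H lies on line UR with UH:HR = 1:3 ⇒ H = (0, 1/4)
line HD meets GR at P = (12/5, 8/5)
D = H + t·(P−H) with t = 5/9, so HD:DP = 5/9:4/9

HD:DP = 5/4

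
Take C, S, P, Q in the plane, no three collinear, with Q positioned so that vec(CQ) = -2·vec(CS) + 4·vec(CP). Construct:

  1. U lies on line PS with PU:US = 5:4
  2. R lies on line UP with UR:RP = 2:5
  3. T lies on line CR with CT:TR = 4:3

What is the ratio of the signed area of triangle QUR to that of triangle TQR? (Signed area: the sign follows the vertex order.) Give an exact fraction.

[QUR]:[TQR] = 35/264

Assign C = (0, 0), S = (1, 0), P = (0, 1), Q = (-2, 4) — the answer is frame-independent, so this choice is without loss of generality.
1. U lies on line PS with PU:US = 5:4 ⇒ U = (5/9, 4/9)
2. R lies on line UP with UR:RP = 2:5 ⇒ R = (25/63, 38/63)
3. T lies on line CR with CT:TR = 4:3 ⇒ T = (100/441, 152/441)
2·[QUR] = -10/63, 2·[TQR] = -176/147
[QUR]:[TQR] = -10/63:-176/147 = 35/264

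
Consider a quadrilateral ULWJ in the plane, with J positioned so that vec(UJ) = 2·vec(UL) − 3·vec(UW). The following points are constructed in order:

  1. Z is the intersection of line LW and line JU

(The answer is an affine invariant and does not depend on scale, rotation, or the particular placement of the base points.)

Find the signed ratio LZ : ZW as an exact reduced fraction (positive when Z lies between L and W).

Assign U = (0, 0), L = (1, 0), W = (0, 1), J = (2, -3) — the answer is frame-independent, so this choice is without loss of generality.
1. Z is the intersection of line LW and line JU ⇒ Z = (-2, 3)
Z = L + t·(W−L) with t = 3, so LZ:ZW = t:(1−t) = 3:-2

LZ:ZW = -3/2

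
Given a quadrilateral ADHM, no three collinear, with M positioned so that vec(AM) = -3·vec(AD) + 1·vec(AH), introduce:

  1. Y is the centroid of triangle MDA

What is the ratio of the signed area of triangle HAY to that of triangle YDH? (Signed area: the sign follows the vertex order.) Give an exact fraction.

Set A = (0, 0), D = (1, 0), H = (0, 1), M = (-3, 1); any affine frame gives the same invariant.
1. Y is the centroid of triangle MDA ⇒ Y = (-2/3, 1/3)
2·[HAY] = -2/3, 2·[YDH] = 4/3
[HAY]:[YDH] = -2/3:4/3 = -1/2

[HAY]:[YDH] = -1/2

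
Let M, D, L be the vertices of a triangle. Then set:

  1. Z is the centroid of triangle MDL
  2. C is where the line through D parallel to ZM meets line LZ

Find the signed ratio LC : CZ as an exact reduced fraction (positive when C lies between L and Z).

LC:CZ = -2

Work in coordinates with M = (0, 0), D = (1, 0), L = (0, 1).
1. Z is the centroid of triangle MDL ⇒ Z = (1/3, 1/3)
2. C is where the line through D parallel to ZM meets line LZ ⇒ C = (2/3, -1/3)
C = L + t·(Z−L) with t = 2, so LC:CZ = t:(1−t) = 2:-1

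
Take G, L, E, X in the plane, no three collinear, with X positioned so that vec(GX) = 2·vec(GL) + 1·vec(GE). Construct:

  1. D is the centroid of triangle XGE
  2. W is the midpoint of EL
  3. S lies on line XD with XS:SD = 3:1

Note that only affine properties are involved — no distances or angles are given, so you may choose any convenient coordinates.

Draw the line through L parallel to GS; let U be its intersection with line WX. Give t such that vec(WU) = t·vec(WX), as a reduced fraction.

Work in coordinates with G = (0, 0), L = (1, 0), E = (0, 1), X = (2, 1).
1. D is the centroid of triangle XGE ⇒ D = (2/3, 2/3)
2. W is the midpoint of EL ⇒ W = (1/2, 1/2)
3. S lies on line XD with XS:SD = 3:1 ⇒ S = (1, 3/4)
through L parallel to GS: direction (1, 3/4); meets WX at U = (13/5, 6/5)
U = W + t·(X−W) with t = 7/5

t = 7/5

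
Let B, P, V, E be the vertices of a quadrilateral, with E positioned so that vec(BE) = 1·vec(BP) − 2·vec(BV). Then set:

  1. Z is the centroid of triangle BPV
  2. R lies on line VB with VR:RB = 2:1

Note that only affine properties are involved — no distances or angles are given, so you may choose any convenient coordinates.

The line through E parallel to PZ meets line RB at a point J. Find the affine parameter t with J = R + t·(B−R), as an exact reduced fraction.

t = 11/2

Set B = (0, 0), P = (1, 0), V = (0, 1), E = (1, -2); any affine frame gives the same invariant.
1. Z is the centroid of triangle BPV ⇒ Z = (1/3, 1/3)
2. R lies on line VB with VR:RB = 2:1 ⇒ R = (0, 1/3)
through E parallel to PZ: direction (-2/3, 1/3); meets RB at J = (0, -3/2)
J = R + t·(B−R) with t = 11/2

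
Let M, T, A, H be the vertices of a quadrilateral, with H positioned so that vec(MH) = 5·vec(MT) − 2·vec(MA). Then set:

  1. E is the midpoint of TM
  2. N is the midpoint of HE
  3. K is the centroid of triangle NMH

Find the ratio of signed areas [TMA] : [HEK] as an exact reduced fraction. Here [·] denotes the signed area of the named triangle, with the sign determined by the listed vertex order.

[TMA]:[HEK] = -3

Choose coordinates M = (0, 0), T = (1, 0), A = (0, 1), H = (5, -2).
1. E is the midpoint of TM ⇒ E = (1/2, 0)
2. N is the midpoint of HE ⇒ N = (11/4, -1)
3. K is the centroid of triangle NMH ⇒ K = (31/12, -1)
2·[TMA] = -1, 2·[HEK] = 1/3
[TMA]:[HEK] = -1:1/3 = -3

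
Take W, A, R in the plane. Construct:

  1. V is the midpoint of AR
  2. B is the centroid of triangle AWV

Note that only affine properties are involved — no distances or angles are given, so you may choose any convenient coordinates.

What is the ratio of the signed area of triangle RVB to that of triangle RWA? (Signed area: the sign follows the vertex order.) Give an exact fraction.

Assign W = (0, 0), A = (1, 0), R = (0, 1) — the answer is frame-independent, so this choice is without loss of generality.
1. V is the midpoint of AR ⇒ V = (1/2, 1/2)
2. B is the centroid of triangle AWV ⇒ B = (1/2, 1/6)
2·[RVB] = -1/6, 2·[RWA] = 1
[RVB]:[RWA] = -1/6:1 = -1/6

[RVB]:[RWA] = -1/6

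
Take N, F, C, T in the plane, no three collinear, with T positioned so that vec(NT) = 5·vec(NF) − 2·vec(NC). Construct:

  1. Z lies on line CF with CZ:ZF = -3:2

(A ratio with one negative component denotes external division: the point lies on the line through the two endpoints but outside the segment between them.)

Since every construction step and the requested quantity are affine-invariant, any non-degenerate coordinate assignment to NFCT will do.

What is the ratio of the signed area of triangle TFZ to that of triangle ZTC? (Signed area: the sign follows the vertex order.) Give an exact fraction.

[TFZ]:[ZTC] = 2/3

Choose coordinates N = (0, 0), F = (1, 0), C = (0, 1), T = (5, -2).
1. Z lies on line CF with CZ:ZF = -3:2 ⇒ Z = (3, -2)
2·[TFZ] = 4, 2·[ZTC] = 6
[TFZ]:[ZTC] = 4:6 = 2/3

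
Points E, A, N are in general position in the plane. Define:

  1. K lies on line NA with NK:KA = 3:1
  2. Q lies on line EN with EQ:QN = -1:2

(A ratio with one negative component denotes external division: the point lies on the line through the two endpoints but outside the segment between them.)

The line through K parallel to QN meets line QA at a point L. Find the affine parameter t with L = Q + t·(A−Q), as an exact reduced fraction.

t = 3/4

Work in coordinates with E = (0, 0), A = (1, 0), N = (0, 1).
1. K lies on line NA with NK:KA = 3:1 ⇒ K = (3/4, 1/4)
2. Q lies on line EN with EQ:QN = -1:2 ⇒ Q = (0, -1)
through K parallel to QN: direction (0, 2); meets QA at L = (3/4, -1/4)
L = Q + t·(A−Q) with t = 3/4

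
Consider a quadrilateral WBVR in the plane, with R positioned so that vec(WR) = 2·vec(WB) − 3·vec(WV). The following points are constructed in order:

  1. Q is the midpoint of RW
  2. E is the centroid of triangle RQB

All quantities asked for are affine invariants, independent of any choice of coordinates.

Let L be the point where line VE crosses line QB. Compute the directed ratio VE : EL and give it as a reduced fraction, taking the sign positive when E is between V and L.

VE:EL = -4

Assign W = (0, 0), B = (1, 0), V = (0, 1), R = (2, -3) — the answer is frame-independent, so this choice is without loss of generality.
1. Q is the midpoint of RW ⇒ Q = (1, -3/2)
2. E is the centroid of triangle RQB ⇒ E = (4/3, -3/2)
line VE meets QB at L = (1, -7/8)
E = V + t·(L−V) with t = 4/3, so VE:EL = 4/3:-1/3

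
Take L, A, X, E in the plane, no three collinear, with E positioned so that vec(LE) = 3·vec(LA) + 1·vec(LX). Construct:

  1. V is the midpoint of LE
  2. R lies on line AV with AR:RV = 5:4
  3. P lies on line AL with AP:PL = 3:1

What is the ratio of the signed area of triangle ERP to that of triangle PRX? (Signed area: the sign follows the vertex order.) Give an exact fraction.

[ERP]:[PRX] = -19/79

Choose coordinates L = (0, 0), A = (1, 0), X = (0, 1), E = (3, 1).
1. V is the midpoint of LE ⇒ V = (3/2, 1/2)
2. R lies on line AV with AR:RV = 5:4 ⇒ R = (23/18, 5/18)
3. P lies on line AL with AP:PL = 3:1 ⇒ P = (1/4, 0)
2·[ERP] = -19/72, 2·[PRX] = 79/72
[ERP]:[PRX] = -19/72:79/72 = -19/79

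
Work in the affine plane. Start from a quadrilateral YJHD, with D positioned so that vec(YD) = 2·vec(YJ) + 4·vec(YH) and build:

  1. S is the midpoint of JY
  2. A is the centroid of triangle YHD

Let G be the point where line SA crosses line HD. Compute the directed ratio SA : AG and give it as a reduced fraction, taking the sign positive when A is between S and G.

Choose coordinates Y = (0, 0), J = (1, 0), H = (0, 1), D = (2, 4).
1. S is the midpoint of JY ⇒ S = (1/2, 0)
2. A is the centroid of triangle YHD ⇒ A = (2/3, 5/3)
line SA meets HD at G = (12/17, 35/17)
A = S + t·(G−S) with t = 17/21, so SA:AG = 17/21:4/21

SA:AG = 17/4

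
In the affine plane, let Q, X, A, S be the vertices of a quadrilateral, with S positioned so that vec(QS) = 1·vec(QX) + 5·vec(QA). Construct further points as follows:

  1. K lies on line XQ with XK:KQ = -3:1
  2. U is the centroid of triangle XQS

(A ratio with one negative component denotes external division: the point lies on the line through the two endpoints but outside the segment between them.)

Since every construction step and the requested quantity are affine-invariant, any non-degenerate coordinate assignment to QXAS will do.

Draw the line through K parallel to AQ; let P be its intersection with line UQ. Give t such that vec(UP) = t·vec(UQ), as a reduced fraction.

t = 7/4

Choose coordinates Q = (0, 0), X = (1, 0), A = (0, 1), S = (1, 5).
1. K lies on line XQ with XK:KQ = -3:1 ⇒ K = (-1/2, 0)
2. U is the centroid of triangle XQS ⇒ U = (2/3, 5/3)
through K parallel to AQ: direction (0, -1); meets UQ at P = (-1/2, -5/4)
P = U + t·(Q−U) with t = 7/4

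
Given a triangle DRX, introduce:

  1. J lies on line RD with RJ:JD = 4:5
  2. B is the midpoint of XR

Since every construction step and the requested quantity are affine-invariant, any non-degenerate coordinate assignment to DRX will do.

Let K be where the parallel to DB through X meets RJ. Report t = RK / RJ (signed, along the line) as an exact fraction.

Set D = (0, 0), R = (1, 0), X = (0, 1); any affine frame gives the same invariant.
1. J lies on line RD with RJ:JD = 4:5 ⇒ J = (5/9, 0)
2. B is the midpoint of XR ⇒ B = (1/2, 1/2)
through X parallel to DB: direction (1/2, 1/2); meets RJ at K = (-1, 0)
K = R + t·(J−R) with t = 9/2

t = 9/2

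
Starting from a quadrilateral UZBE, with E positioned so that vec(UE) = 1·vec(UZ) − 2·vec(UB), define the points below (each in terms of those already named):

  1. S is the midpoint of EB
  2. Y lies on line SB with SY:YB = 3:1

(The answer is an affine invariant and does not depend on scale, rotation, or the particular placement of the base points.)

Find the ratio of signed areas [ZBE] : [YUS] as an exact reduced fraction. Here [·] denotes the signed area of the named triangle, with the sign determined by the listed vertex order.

[ZBE]:[YUS] = 16/3

Set U = (0, 0), Z = (1, 0), B = (0, 1), E = (1, -2); any affine frame gives the same invariant.
1. S is the midpoint of EB ⇒ S = (1/2, -1/2)
2. Y lies on line SB with SY:YB = 3:1 ⇒ Y = (1/8, 5/8)
2·[ZBE] = 2, 2·[YUS] = 3/8
[ZBE]:[YUS] = 2:3/8 = 16/3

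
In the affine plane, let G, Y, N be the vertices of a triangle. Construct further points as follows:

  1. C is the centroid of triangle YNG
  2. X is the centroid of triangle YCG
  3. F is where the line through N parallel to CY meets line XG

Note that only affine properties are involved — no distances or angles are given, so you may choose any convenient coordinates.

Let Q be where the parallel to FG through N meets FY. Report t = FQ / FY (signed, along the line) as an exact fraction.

Set G = (0, 0), Y = (1, 0), N = (0, 1); any affine frame gives the same invariant.
1. C is the centroid of triangle YNG ⇒ C = (1/3, 1/3)
2. X is the centroid of triangle YCG ⇒ X = (4/9, 1/9)
3. F is where the line through N parallel to CY meets line XG ⇒ F = (4/3, 1/3)
through N parallel to FG: direction (-4/3, -1/3); meets FY at Q = (8/3, 5/3)
Q = F + t·(Y−F) with t = -4

t = -4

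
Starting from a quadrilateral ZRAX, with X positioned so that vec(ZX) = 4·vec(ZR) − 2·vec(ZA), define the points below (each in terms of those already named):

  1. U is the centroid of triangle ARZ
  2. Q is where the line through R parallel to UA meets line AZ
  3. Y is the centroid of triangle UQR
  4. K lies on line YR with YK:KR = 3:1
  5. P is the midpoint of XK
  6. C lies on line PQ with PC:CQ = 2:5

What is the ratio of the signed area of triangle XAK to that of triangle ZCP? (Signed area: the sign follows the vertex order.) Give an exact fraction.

[XAK]:[ZCP] = -23/50

Work in coordinates with Z = (0, 0), R = (1, 0), A = (0, 1), X = (4, -2).
1. U is the centroid of triangle ARZ ⇒ U = (1/3, 1/3)
2. Q is where the line through R parallel to UA meets line AZ ⇒ Q = (0, 2)
3. Y is the centroid of triangle UQR ⇒ Y = (4/9, 7/9)
4. K lies on line YR with YK:KR = 3:1 ⇒ K = (31/36, 7/36)
5. P is the midpoint of XK ⇒ P = (175/72, -65/72)
6. C lies on line PQ with PC:CQ = 2:5 ⇒ C = (125/72, -37/504)
2·[XAK] = 23/36, 2·[ZCP] = -25/18
[XAK]:[ZCP] = 23/36:-25/18 = -23/50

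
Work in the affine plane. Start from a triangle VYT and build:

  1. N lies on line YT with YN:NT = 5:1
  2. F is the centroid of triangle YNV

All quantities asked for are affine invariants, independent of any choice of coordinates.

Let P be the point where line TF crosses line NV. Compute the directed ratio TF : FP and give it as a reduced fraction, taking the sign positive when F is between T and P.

Choose coordinates V = (0, 0), Y = (1, 0), T = (0, 1).
1. N lies on line YT with YN:NT = 5:1 ⇒ N = (1/6, 5/6)
2. F is the centroid of triangle YNV ⇒ F = (7/18, 5/18)
line TF meets NV at P = (7/48, 35/48)
F = T + t·(P−T) with t = 8/3, so TF:FP = 8/3:-5/3

TF:FP = -8/5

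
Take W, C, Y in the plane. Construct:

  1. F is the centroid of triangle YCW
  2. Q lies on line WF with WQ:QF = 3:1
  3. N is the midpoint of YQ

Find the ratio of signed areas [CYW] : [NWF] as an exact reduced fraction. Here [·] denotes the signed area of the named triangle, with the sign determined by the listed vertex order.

Work in coordinates with W = (0, 0), C = (1, 0), Y = (0, 1).
1. F is the centroid of triangle YCW ⇒ F = (1/3, 1/3)
2. Q lies on line WF with WQ:QF = 3:1 ⇒ Q = (1/4, 1/4)
3. N is the midpoint of YQ ⇒ N = (1/8, 5/8)
2·[CYW] = 1, 2·[NWF] = 1/6
[CYW]:[NWF] = 1:1/6 = 6

[CYW]:[NWF] = 6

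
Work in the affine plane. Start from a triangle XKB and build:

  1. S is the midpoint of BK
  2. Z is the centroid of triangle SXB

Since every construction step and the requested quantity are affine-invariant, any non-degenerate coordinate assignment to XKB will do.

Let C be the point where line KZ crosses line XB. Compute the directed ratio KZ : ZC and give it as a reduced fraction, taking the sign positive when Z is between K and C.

Choose coordinates X = (0, 0), K = (1, 0), B = (0, 1).
1. S is the midpoint of BK ⇒ S = (1/2, 1/2)
2. Z is the centroid of triangle SXB ⇒ Z = (1/6, 1/2)
line KZ meets XB at C = (0, 3/5)
Z = K + t·(C−K) with t = 5/6, so KZ:ZC = 5/6:1/6

KZ:ZC = 5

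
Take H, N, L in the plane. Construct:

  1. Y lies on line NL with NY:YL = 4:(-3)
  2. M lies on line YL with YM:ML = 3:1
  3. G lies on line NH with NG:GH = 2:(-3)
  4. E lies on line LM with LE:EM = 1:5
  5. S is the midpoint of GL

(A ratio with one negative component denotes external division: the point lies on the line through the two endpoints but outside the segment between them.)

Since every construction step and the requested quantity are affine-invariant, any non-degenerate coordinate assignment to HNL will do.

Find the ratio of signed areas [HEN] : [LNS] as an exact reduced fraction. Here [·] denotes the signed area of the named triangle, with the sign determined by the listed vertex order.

Work in coordinates with H = (0, 0), N = (1, 0), L = (0, 1).
1. Y lies on line NL with NY:YL = 4:(-3) ⇒ Y = (-3, 4)
2. M lies on line YL with YM:ML = 3:1 ⇒ M = (-3/4, 7/4)
3. G lies on line NH with NG:GH = 2:(-3) ⇒ G = (3, 0)
4. E lies on line LM with LE:EM = 1:5 ⇒ E = (-1/8, 9/8)
5. S is the midpoint of GL ⇒ S = (3/2, 1/2)
2·[HEN] = -9/8, 2·[LNS] = 1
[HEN]:[LNS] = -9/8:1 = -9/8

[HEN]:[LNS] = -9/8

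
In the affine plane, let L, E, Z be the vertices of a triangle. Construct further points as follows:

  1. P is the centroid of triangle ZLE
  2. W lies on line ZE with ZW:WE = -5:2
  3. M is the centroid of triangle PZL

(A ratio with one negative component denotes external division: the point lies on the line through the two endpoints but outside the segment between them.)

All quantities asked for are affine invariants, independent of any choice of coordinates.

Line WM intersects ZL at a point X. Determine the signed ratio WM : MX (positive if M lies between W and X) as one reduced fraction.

Assign L = (0, 0), E = (1, 0), Z = (0, 1) — the answer is frame-independent, so this choice is without loss of generality.
1. P is the centroid of triangle ZLE ⇒ P = (1/3, 1/3)
2. W lies on line ZE with ZW:WE = -5:2 ⇒ W = (5/3, -2/3)
3. M is the centroid of triangle PZL ⇒ M = (1/9, 4/9)
line WM meets ZL at X = (0, 11/21)
M = W + t·(X−W) with t = 14/15, so WM:MX = 14/15:1/15

WM:MX = 14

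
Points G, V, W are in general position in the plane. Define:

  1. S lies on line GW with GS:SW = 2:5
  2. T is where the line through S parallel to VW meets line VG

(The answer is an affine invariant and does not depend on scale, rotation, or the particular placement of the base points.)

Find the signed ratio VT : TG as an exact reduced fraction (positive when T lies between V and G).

VT:TG = 5/2

Set G = (0, 0), V = (1, 0), W = (0, 1); any affine frame gives the same invariant.
1. S lies on line GW with GS:SW = 2:5 ⇒ S = (0, 2/7)
2. T is where the line through S parallel to VW meets line VG ⇒ T = (2/7, 0)
T = V + t·(G−V) with t = 5/7, so VT:TG = t:(1−t) = 5/7:2/7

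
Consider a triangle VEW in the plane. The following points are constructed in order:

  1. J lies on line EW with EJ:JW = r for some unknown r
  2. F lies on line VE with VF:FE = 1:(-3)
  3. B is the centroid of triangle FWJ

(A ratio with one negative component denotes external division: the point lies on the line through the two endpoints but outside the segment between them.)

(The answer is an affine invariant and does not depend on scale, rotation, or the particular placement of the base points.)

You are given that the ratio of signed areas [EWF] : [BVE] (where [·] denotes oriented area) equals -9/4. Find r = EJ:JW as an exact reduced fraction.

r = -3/4

Assign V = (0, 0), E = (1, 0), W = (0, 1) — the answer is frame-independent, so this choice is without loss of generality.
1. With EJ:JW = r, write λ = r/(r+1) so J = E + λ·(W−E); J is affine-linear in λ
2. F lies on line VE with VF:FE = 1:(-3) ⇒ F = (-1/2, 0)
3. B is the centroid of triangle FWJ ⇒ B is an affine combination of earlier points and hence also affine-linear in λ
Every point depending on J is an affine combination of J and λ-independent points, so each such coordinate is linear in λ; the λ² term in each signed area is a multiple of (W−E)×(W−E) = 0, so 2·[EWF] and 2·[BVE] are each linear in λ. Evaluating at λ=0 and λ=1:
  2·[EWF] = 3/2,   2·[BVE] = 1/3·λ + 1/3
So [EWF]:[BVE] = (3/2) / (1/3·λ + 1/3). Setting this equal to -9/4:
  3/2 = -9/4·(1/3·λ + 1/3)  ⇒  λ = -3
Then r = λ/(1−λ) = (-3)/(4) = -3/4. Check: with r = -3/4, J = (4, -3) and [EWF]:[BVE] = -9/4 as required.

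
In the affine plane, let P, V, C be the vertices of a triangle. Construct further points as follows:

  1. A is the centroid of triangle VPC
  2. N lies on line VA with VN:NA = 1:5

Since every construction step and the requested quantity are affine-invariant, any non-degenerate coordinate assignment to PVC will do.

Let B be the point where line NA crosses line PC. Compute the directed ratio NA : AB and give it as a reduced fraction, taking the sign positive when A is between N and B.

NA:AB = 5/3

Set P = (0, 0), V = (1, 0), C = (0, 1); any affine frame gives the same invariant.
1. A is the centroid of triangle VPC ⇒ A = (1/3, 1/3)
2. N lies on line VA with VN:NA = 1:5 ⇒ N = (8/9, 1/18)
line NA meets PC at B = (0, 1/2)
A = N + t·(B−N) with t = 5/8, so NA:AB = 5/8:3/8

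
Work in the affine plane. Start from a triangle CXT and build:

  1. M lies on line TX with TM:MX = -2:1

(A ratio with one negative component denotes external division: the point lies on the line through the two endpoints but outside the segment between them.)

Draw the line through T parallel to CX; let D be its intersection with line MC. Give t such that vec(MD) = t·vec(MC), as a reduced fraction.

Set C = (0, 0), X = (1, 0), T = (0, 1); any affine frame gives the same invariant.
1. M lies on line TX with TM:MX = -2:1 ⇒ M = (2, -1)
through T parallel to CX: direction (1, 0); meets MC at D = (-2, 1)
D = M + t·(C−M) with t = 2

t = 2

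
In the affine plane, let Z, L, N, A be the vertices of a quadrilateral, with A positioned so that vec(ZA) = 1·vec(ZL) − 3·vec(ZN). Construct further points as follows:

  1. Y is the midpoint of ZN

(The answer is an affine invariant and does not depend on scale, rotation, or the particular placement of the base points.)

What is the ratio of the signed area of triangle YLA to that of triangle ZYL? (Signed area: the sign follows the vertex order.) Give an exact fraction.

Work in coordinates with Z = (0, 0), L = (1, 0), N = (0, 1), A = (1, -3).
1. Y is the midpoint of ZN ⇒ Y = (0, 1/2)
2·[YLA] = -3, 2·[ZYL] = -1/2
[YLA]:[ZYL] = -3:-1/2 = 6

[YLA]:[ZYL] = 6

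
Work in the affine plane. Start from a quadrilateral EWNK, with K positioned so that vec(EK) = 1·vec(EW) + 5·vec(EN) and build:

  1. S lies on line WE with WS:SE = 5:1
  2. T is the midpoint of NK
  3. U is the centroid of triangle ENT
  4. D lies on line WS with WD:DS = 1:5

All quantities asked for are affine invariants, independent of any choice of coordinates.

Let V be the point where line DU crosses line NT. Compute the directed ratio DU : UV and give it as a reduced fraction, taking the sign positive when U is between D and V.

DU:UV = 37/3

Assign E = (0, 0), W = (1, 0), N = (0, 1), K = (1, 5) — the answer is frame-independent, so this choice is without loss of generality.
1. S lies on line WE with WS:SE = 5:1 ⇒ S = (1/6, 0)
2. T is the midpoint of NK ⇒ T = (1/2, 3)
3. U is the centroid of triangle ENT ⇒ U = (1/6, 4/3)
4. D lies on line WS with WD:DS = 1:5 ⇒ D = (31/36, 0)
line DU meets NT at V = (49/444, 160/111)
U = D + t·(V−D) with t = 37/40, so DU:UV = 37/40:3/40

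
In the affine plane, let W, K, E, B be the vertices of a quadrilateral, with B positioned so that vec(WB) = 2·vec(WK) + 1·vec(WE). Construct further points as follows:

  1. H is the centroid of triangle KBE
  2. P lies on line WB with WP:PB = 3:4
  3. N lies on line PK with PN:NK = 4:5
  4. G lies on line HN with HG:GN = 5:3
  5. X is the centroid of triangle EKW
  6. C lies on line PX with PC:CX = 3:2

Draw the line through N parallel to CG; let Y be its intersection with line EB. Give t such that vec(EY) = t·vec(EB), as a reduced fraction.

t = 141/23

Assign W = (0, 0), K = (1, 0), E = (0, 1), B = (2, 1) — the answer is frame-independent, so this choice is without loss of generality.
1. H is the centroid of triangle KBE ⇒ H = (1, 2/3)
2. P lies on line WB with WP:PB = 3:4 ⇒ P = (6/7, 3/7)
3. N lies on line PK with PN:NK = 4:5 ⇒ N = (58/63, 5/21)
4. G lies on line HN with HG:GN = 5:3 ⇒ G = (479/504, 67/168)
5. X is the centroid of triangle EKW ⇒ X = (1/3, 1/3)
6. C lies on line PX with PC:CX = 3:2 ⇒ C = (19/35, 13/35)
through N parallel to CG: direction (1027/2520, 23/840); meets EB at Y = (282/23, 1)
Y = E + t·(B−E) with t = 141/23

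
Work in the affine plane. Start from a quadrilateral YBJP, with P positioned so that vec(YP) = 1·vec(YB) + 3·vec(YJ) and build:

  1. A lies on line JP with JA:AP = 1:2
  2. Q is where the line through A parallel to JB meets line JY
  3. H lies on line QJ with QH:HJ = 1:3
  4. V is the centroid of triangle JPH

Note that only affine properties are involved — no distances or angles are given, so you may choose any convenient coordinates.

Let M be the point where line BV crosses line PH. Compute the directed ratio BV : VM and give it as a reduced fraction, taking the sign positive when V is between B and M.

BV:VM = 11

Set Y = (0, 0), B = (1, 0), J = (0, 1), P = (1, 3); any affine frame gives the same invariant.
1. A lies on line JP with JA:AP = 1:2 ⇒ A = (1/3, 5/3)
2. Q is where the line through A parallel to JB meets line JY ⇒ Q = (0, 2)
3. H lies on line QJ with QH:HJ = 1:3 ⇒ H = (0, 7/4)
4. V is the centroid of triangle JPH ⇒ V = (1/3, 23/12)
line BV meets PH at M = (3/11, 23/11)
V = B + t·(M−B) with t = 11/12, so BV:VM = 11/12:1/12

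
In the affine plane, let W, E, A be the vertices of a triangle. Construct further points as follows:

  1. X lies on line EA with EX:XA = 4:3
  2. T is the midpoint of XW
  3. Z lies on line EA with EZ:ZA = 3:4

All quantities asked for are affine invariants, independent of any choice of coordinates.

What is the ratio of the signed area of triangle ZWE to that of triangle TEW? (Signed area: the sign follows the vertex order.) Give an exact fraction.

Set W = (0, 0), E = (1, 0), A = (0, 1); any affine frame gives the same invariant.
1. X lies on line EA with EX:XA = 4:3 ⇒ X = (3/7, 4/7)
2. T is the midpoint of XW ⇒ T = (3/14, 2/7)
3. Z lies on line EA with EZ:ZA = 3:4 ⇒ Z = (4/7, 3/7)
2·[ZWE] = 3/7, 2·[TEW] = -2/7
[ZWE]:[TEW] = 3/7:-2/7 = -3/2

[ZWE]:[TEW] = -3/2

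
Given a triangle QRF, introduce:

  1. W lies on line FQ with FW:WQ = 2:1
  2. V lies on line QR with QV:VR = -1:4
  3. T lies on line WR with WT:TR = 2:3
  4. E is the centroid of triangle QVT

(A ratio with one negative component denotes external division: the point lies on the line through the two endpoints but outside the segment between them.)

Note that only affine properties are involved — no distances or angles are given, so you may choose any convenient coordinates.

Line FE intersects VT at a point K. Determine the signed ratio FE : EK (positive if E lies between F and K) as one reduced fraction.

Work in coordinates with Q = (0, 0), R = (1, 0), F = (0, 1).
1. W lies on line FQ with FW:WQ = 2:1 ⇒ W = (0, 1/3)
2. V lies on line QR with QV:VR = -1:4 ⇒ V = (-1/3, 0)
3. T lies on line WR with WT:TR = 2:3 ⇒ T = (2/5, 1/5)
4. E is the centroid of triangle QVT ⇒ E = (1/45, 1/15)
line FE meets VT at K = (2/93, 3/31)
E = F + t·(K−F) with t = 31/30, so FE:EK = 31/30:-1/30

FE:EK = -31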